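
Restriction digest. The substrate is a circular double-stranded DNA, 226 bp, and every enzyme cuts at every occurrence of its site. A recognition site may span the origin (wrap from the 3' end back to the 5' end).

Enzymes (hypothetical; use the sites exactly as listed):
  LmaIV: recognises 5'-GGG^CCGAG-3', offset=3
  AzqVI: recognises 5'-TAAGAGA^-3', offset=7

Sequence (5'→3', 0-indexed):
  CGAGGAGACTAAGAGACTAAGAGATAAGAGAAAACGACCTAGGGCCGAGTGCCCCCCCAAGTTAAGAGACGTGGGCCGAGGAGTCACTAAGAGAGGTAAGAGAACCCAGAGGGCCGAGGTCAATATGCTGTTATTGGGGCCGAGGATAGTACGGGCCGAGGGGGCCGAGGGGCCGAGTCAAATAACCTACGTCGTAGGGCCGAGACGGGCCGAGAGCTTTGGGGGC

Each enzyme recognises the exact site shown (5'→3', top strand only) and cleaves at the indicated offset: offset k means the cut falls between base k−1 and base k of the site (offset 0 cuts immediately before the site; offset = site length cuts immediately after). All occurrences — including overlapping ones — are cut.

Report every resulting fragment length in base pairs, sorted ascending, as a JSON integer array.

Per-enzyme occurrences:
  LmaIV GGGCCGAG/3: at [41, 72, 110, 136, 152, 161, 169, 196, 206, 222] ⇒ [44, 75, 113, 139, 155, 164, 172, 199, 209, 225]
  AzqVI TAAGAGA/7: at [9, 17, 24, 62, 87, 96] ⇒ [16, 24, 31, 69, 94, 103]

Pooled cuts: [16, 24, 31, 44, 69, 75, 94, 103, 113, 139, 155, 164, 172, 199, 209, 225]

Fragment lengths:
  16→24: 8 bp
  24→31: 7 bp
  31→44: 13 bp
  44→69: 25 bp
  69→75: 6 bp
  75→94: 19 bp
  94→103: 9 bp
  103→113: 10 bp
  113→139: 26 bp
  139→155: 16 bp
  155→164: 9 bp
  164→172: 8 bp
  172→199: 27 bp
  199→209: 10 bp
  209→225: 16 bp
  225→16 (wrap): 226-225+16 = 17 bp

[6,7,8,8,9,9,10,10,13,16,16,17,19,25,26,27]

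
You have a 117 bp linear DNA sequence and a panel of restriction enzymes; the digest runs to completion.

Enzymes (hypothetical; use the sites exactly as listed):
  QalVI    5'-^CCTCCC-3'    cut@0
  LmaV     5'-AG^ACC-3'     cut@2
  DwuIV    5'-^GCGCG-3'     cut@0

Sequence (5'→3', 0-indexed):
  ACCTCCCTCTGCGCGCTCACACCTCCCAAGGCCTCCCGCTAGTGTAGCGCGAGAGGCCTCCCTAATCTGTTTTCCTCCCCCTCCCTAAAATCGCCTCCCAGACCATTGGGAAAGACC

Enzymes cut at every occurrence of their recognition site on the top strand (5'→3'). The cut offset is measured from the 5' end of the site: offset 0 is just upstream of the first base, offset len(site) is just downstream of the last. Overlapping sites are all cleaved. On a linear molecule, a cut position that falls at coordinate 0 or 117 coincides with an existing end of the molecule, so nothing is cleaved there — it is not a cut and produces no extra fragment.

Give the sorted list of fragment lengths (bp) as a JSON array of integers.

Per-enzyme occurrences:
  QalVI (CCTCCC, off=0): starts [1, 21, 31, 56, 73, 79, 93] → cuts [1, 21, 31, 56, 73, 79, 93]
  LmaV (AGACC, off=2): starts [99, 112] → cuts [101, 114]
  DwuIV (GCGCG, off=0): starts [10, 46] → cuts [10, 46]

All cut coordinates (distinct, sorted): [1, 10, 21, 31, 46, 56, 73, 79, 93, 101, 114]

Fragment lengths:
  [0,1): 1 bp
  [1,10): 9 bp
  [10,21): 11 bp
  [21,31): 10 bp
  [31,46): 15 bp
  [46,56): 10 bp
  [56,73): 17 bp
  [73,79): 6 bp
  [79,93): 14 bp
  [93,101): 8 bp
  [101,114): 13 bp
  [114,117): 3 bp

[1,3,6,8,9,10,10,11,13,14,15,17]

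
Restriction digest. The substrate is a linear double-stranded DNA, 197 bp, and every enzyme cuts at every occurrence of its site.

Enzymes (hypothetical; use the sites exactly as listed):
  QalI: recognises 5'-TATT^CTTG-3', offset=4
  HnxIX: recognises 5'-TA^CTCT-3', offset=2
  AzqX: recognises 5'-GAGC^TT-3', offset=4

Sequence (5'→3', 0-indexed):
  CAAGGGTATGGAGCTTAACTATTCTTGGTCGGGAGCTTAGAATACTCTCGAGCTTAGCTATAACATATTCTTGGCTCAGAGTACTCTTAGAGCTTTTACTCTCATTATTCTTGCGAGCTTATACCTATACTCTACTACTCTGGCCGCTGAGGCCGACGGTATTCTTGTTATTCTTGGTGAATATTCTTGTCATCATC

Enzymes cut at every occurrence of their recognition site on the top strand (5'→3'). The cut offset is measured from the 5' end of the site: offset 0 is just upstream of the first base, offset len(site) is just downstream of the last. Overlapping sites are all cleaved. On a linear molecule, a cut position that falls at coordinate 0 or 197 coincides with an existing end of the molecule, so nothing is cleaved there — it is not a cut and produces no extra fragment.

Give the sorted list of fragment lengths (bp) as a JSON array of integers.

[5,8,8,9,9,9,9,10,11,11,12,13,13,14,14,16,26]

Per-enzyme occurrences:
  QalI (TATTCTTG, off=4): starts [19, 65, 105, 159, 168, 181] → cuts [23, 69, 109, 163, 172, 185]
  HnxIX (TACTCT, off=2): starts [42, 81, 96, 127, 135] → cuts [44, 83, 98, 129, 137]
  AzqX (GAGCTT, off=4): starts [10, 32, 49, 89, 114] → cuts [14, 36, 53, 93, 118]

All cut coordinates (distinct, sorted): [14, 23, 36, 44, 53, 69, 83, 93, 98, 109, 118, 129, 137, 163, 172, 185]

Fragments:
  [0,14): 14 bp
  [14,23): 9 bp
  [23,36): 13 bp
  [36,44): 8 bp
  [44,53): 9 bp
  [53,69): 16 bp
  [69,83): 14 bp
  [83,93): 10 bp
  [93,98): 5 bp
  [98,109): 11 bp
  [109,118): 9 bp
  [118,129): 11 bp
  [129,137): 8 bp
  [137,163): 26 bp
  [163,172): 9 bp
  [172,185): 13 bp
  [185,197): 12 bp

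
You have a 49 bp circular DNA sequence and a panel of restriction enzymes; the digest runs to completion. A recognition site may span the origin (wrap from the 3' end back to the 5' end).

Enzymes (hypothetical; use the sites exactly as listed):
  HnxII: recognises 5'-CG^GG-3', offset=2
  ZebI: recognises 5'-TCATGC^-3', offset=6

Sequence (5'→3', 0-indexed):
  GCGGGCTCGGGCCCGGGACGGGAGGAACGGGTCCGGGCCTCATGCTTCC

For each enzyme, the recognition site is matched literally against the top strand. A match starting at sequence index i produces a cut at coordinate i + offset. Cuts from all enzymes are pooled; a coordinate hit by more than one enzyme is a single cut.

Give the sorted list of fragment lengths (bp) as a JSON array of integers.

[5,6,6,6,7,9,10]

Scan for sites:
  HnxII CGGG/2: at [1, 7, 13, 18, 27, 33] ⇒ [3, 9, 15, 20, 29, 35]
  ZebI TCATGC/6: at [39] ⇒ [45]

Pooled cuts: [3, 9, 15, 20, 29, 35, 45]

Fragments:
  3→9: 6 bp
  9→15: 6 bp
  15→20: 5 bp
  20→29: 9 bp
  29→35: 6 bp
  35→45: 10 bp
  45→3 (wrap): 49-45+3 = 7 bp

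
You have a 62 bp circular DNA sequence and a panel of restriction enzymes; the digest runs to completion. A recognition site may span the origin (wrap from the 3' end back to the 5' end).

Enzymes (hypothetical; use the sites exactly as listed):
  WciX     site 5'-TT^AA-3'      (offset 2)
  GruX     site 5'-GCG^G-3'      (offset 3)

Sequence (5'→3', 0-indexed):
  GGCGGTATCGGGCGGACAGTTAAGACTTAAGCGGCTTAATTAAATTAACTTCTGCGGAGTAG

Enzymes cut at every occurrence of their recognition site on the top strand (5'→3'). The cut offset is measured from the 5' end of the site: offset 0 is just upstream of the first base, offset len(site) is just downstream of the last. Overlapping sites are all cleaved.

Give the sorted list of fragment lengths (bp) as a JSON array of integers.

Site scan:
  WciX TTAA/2: at [19, 26, 35, 39, 44] ⇒ [21, 28, 37, 41, 46]
  GruX GCGG/3: at [1, 11, 30, 53] ⇒ [4, 14, 33, 56]

Pooled cuts: [4, 14, 21, 28, 33, 37, 41, 46, 56]

Fragment lengths:
  4→14: 10 bp
  14→21: 7 bp
  21→28: 7 bp
  28→33: 5 bp
  33→37: 4 bp
  37→41: 4 bp
  41→46: 5 bp
  46→56: 10 bp
  56→4 (wrap): 62-56+4 = 10 bp

[4,4,5,5,7,7,10,10,10]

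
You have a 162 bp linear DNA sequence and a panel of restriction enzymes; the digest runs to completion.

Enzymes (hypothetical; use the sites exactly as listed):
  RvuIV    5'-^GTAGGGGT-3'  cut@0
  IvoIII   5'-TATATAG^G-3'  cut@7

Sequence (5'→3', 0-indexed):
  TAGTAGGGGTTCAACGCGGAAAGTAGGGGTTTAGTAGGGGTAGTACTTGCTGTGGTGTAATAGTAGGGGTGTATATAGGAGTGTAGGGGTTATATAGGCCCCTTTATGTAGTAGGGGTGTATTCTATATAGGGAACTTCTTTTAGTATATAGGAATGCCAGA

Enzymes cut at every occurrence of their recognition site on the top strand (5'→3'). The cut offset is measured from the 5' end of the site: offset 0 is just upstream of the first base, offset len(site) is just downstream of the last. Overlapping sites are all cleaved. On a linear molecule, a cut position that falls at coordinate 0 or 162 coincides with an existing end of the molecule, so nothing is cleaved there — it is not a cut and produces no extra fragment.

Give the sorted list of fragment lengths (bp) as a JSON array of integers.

Per-enzyme occurrences:
  RvuIV GTAGGGGT/0: at [2, 22, 33, 62, 82, 110] ⇒ [2, 22, 33, 62, 82, 110]
  IvoIII TATATAGG/7: at [71, 90, 124, 145] ⇒ [78, 97, 131, 152]

Pooled cuts: [2, 22, 33, 62, 78, 82, 97, 110, 131, 152]

Fragments:
  [0,2): 2 bp
  [2,22): 20 bp
  [22,33): 11 bp
  [33,62): 29 bp
  [62,78): 16 bp
  [78,82): 4 bp
  [82,97): 15 bp
  [97,110): 13 bp
  [110,131): 21 bp
  [131,152): 21 bp
  [152,162): 10 bp

[2,4,10,11,13,15,16,20,21,21,29]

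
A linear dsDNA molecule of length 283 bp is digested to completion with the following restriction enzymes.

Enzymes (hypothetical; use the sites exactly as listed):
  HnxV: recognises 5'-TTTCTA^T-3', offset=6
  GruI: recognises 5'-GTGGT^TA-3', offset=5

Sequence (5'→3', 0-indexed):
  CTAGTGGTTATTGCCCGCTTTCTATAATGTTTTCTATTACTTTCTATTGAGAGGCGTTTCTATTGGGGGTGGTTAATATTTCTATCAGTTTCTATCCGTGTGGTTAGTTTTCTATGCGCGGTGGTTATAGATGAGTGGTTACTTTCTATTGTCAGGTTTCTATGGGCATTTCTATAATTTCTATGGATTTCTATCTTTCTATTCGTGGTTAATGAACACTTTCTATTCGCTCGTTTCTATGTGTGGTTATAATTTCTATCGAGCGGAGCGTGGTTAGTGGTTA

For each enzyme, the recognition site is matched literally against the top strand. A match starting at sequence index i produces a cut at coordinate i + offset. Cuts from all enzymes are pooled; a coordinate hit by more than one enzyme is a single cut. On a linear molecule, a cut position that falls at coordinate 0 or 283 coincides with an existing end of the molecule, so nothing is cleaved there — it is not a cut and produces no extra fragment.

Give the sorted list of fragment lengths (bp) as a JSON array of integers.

Site scan:
  HnxV (TTTCTAT, off=6): starts [18, 30, 40, 56, 78, 88, 108, 142, 156, 168, 177, 187, 195, 219, 233, 252] → cuts [24, 36, 46, 62, 84, 94, 114, 148, 162, 174, 183, 193, 201, 225, 239, 258]
  GruI (GTGGTTA, off=5): starts [3, 68, 99, 120, 134, 204, 242, 269, 276] → cuts [8, 73, 104, 125, 139, 209, 247, 274, 281]

Pooled cuts: [8, 24, 36, 46, 62, 73, 84, 94, 104, 114, 125, 139, 148, 162, 174, 183, 193, 201, 209, 225, 239, 247, 258, 274, 281]

Fragment lengths:
  [0,8): 8 bp
  [8,24): 16 bp
  [24,36): 12 bp
  [36,46): 10 bp
  [46,62): 16 bp
  [62,73): 11 bp
  [73,84): 11 bp
  [84,94): 10 bp
  [94,104): 10 bp
  [104,114): 10 bp
  [114,125): 11 bp
  [125,139): 14 bp
  [139,148): 9 bp
  [148,162): 14 bp
  [162,174): 12 bp
  [174,183): 9 bp
  [183,193): 10 bp
  [193,201): 8 bp
  [201,209): 8 bp
  [209,225): 16 bp
  [225,239): 14 bp
  [239,247): 8 bp
  [247,258): 11 bp
  [258,274): 16 bp
  [274,281): 7 bp
  [281,283): 2 bp

[2,7,8,8,8,8,9,9,10,10,10,10,10,11,11,11,11,12,12,14,14,14,16,16,16,16]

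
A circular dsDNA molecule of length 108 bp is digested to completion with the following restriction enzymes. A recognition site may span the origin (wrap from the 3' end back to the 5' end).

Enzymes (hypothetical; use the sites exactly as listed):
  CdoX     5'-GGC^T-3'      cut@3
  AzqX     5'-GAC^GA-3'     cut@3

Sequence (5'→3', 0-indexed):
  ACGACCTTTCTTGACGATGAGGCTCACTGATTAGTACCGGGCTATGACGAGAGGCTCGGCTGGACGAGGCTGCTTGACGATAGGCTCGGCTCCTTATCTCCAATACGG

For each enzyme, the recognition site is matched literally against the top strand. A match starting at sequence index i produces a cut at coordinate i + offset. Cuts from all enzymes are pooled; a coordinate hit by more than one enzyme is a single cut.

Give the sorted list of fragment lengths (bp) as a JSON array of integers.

[5,5,5,5,6,7,7,8,8,13,19,20]

Site scan:
  CdoX (GGCT, off=3): starts [20, 39, 52, 57, 67, 82, 87] → cuts [23, 42, 55, 60, 70, 85, 90]
  AzqX (GACGA, off=3): starts [12, 45, 62, 75, 107] → cuts [2, 15, 48, 65, 78]

All cut coordinates (distinct, sorted): [2, 15, 23, 42, 48, 55, 60, 65, 70, 78, 85, 90]

Fragments:
  2→15: 13 bp
  15→23: 8 bp
  23→42: 19 bp
  42→48: 6 bp
  48→55: 7 bp
  55→60: 5 bp
  60→65: 5 bp
  65→70: 5 bp
  70→78: 8 bp
  78→85: 7 bp
  85→90: 5 bp
  90→2 (wrap): 108-90+2 = 20 bp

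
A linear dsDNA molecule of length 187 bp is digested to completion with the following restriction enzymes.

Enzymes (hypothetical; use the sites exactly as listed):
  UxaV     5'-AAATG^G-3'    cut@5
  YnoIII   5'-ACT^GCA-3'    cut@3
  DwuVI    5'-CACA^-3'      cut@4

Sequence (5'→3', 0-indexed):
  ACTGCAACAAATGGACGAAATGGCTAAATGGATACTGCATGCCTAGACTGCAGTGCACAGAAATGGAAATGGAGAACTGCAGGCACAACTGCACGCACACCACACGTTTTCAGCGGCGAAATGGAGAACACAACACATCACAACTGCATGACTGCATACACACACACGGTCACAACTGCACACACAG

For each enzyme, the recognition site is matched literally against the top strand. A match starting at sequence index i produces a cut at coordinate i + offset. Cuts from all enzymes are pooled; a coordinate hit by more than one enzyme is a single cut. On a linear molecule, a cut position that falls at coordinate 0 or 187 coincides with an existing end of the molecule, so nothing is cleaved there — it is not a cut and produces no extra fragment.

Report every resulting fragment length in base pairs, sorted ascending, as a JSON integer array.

Scan for sites:
  UxaV AAATGG/5: at [8, 17, 25, 60, 66, 118] ⇒ [13, 22, 30, 65, 71, 123]
  YnoIII ACTGCA/3: at [0, 33, 46, 75, 87, 142, 150, 174] ⇒ [3, 36, 49, 78, 90, 145, 153, 177]
  DwuVI CACA/4: at [55, 83, 95, 100, 128, 133, 138, 158, 160, 162, 170, 178, 180, 182] ⇒ [59, 87, 99, 104, 132, 137, 142, 162, 164, 166, 174, 182, 184, 186]

Pooled cuts: [3, 13, 22, 30, 36, 49, 59, 65, 71, 78, 87, 90, 99, 104, 123, 132, 137, 142, 145, 153, 162, 164, 166, 174, 177, 182, 184, 186]

Fragment lengths:
  [0,3): 3 bp
  [3,13): 10 bp
  [13,22): 9 bp
  [22,30): 8 bp
  [30,36): 6 bp
  [36,49): 13 bp
  [49,59): 10 bp
  [59,65): 6 bp
  [65,71): 6 bp
  [71,78): 7 bp
  [78,87): 9 bp
  [87,90): 3 bp
  [90,99): 9 bp
  [99,104): 5 bp
  [104,123): 19 bp
  [123,132): 9 bp
  [132,137): 5 bp
  [137,142): 5 bp
  [142,145): 3 bp
  [145,153): 8 bp
  [153,162): 9 bp
  [162,164): 2 bp
  [164,166): 2 bp
  [166,174): 8 bp
  [174,177): 3 bp
  [177,182): 5 bp
  [182,184): 2 bp
  [184,186): 2 bp
  [186,187): 1 bp

[1,2,2,2,2,3,3,3,3,5,5,5,5,6,6,6,7,8,8,8,9,9,9,9,9,10,10,13,19]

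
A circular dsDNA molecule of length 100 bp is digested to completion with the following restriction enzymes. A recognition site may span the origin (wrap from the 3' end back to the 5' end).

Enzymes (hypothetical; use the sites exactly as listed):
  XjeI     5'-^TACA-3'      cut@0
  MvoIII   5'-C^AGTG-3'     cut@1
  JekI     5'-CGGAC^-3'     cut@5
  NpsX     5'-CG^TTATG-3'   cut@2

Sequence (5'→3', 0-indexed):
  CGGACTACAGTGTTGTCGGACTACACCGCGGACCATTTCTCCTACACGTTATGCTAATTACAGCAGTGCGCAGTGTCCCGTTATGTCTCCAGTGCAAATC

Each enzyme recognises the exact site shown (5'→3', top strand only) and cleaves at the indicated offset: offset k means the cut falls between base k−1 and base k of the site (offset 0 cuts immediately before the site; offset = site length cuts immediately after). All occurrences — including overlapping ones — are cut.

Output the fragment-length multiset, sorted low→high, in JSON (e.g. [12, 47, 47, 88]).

[3,6,6,7,9,9,10,10,12,13,15]

Scan for sites:
  XjeI TACA/0: at [5, 21, 42, 58] ⇒ [5, 21, 42, 58]
  MvoIII CAGTG/1: at [7, 63, 70, 89] ⇒ [8, 64, 71, 90]
  JekI CGGAC/5: at [0, 16, 28] ⇒ [5, 21, 33]
  NpsX CGTTATG/2: at [46, 78] ⇒ [48, 80]

All cut coordinates (distinct, sorted): [5, 8, 21, 33, 42, 48, 58, 64, 71, 80, 90]

Fragments:
  5→8: 3 bp
  8→21: 13 bp
  21→33: 12 bp
  33→42: 9 bp
  42→48: 6 bp
  48→58: 10 bp
  58→64: 6 bp
  64→71: 7 bp
  71→80: 9 bp
  80→90: 10 bp
  90→5 (wrap): 100-90+5 = 15 bp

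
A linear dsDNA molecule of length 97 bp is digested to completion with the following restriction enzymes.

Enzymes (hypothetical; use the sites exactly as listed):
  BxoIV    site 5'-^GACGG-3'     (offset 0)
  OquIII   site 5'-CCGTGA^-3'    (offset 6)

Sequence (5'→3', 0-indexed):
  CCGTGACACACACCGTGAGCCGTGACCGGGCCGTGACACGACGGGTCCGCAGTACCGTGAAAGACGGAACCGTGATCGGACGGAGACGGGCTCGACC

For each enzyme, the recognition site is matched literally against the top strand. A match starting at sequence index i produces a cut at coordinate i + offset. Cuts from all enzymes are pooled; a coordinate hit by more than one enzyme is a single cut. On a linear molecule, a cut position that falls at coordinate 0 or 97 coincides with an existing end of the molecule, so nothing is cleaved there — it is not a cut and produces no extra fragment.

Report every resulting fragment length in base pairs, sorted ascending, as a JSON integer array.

[2,3,3,6,6,7,11,12,13,13,21]

Scan for sites:
  BxoIV (GACGG, off=0): starts [39, 62, 78, 84] → cuts [39, 62, 78, 84]
  OquIII (CCGTGA, off=6): starts [0, 12, 19, 30, 54, 69] → cuts [6, 18, 25, 36, 60, 75]

All cut coordinates (distinct, sorted): [6, 18, 25, 36, 39, 60, 62, 75, 78, 84]

Fragments:
  [0,6): 6 bp
  [6,18): 12 bp
  [18,25): 7 bp
  [25,36): 11 bp
  [36,39): 3 bp
  [39,60): 21 bp
  [60,62): 2 bp
  [62,75): 13 bp
  [75,78): 3 bp
  [78,84): 6 bp
  [84,97): 13 bp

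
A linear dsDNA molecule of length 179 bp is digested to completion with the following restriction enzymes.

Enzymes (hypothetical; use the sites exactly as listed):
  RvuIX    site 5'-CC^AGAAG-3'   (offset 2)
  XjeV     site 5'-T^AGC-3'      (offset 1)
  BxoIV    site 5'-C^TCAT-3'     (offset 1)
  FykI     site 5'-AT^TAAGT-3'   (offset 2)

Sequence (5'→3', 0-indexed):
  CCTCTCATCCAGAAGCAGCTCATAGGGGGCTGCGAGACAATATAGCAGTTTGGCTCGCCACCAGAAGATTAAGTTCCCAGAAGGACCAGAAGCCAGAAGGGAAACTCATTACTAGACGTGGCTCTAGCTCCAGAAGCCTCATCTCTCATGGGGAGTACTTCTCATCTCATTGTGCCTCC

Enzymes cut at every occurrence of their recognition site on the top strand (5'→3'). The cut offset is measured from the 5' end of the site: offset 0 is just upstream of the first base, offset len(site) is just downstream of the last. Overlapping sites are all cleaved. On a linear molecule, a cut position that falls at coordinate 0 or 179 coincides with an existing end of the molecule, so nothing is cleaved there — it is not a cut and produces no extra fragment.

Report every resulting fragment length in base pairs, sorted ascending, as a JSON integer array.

Per-enzyme occurrences:
  RvuIX (CCAGAAG, off=2): starts [8, 60, 76, 85, 92, 129] → cuts [10, 62, 78, 87, 94, 131]
  XjeV (TAGC, off=1): starts [42, 124] → cuts [43, 125]
  BxoIV (CTCAT, off=1): starts [3, 18, 104, 137, 144, 160, 165] → cuts [4, 19, 105, 138, 145, 161, 166]
  FykI (ATTAAGT, off=2): starts [67] → cuts [69]

Pooled cuts: [4, 10, 19, 43, 62, 69, 78, 87, 94, 105, 125, 131, 138, 145, 161, 166]

Fragment lengths:
  [0,4): 4 bp
  [4,10): 6 bp
  [10,19): 9 bp
  [19,43): 24 bp
  [43,62): 19 bp
  [62,69): 7 bp
  [69,78): 9 bp
  [78,87): 9 bp
  [87,94): 7 bp
  [94,105): 11 bp
  [105,125): 20 bp
  [125,131): 6 bp
  [131,138): 7 bp
  [138,145): 7 bp
  [145,161): 16 bp
  [161,166): 5 bp
  [166,179): 13 bp

[4,5,6,6,7,7,7,7,9,9,9,11,13,16,19,20,24]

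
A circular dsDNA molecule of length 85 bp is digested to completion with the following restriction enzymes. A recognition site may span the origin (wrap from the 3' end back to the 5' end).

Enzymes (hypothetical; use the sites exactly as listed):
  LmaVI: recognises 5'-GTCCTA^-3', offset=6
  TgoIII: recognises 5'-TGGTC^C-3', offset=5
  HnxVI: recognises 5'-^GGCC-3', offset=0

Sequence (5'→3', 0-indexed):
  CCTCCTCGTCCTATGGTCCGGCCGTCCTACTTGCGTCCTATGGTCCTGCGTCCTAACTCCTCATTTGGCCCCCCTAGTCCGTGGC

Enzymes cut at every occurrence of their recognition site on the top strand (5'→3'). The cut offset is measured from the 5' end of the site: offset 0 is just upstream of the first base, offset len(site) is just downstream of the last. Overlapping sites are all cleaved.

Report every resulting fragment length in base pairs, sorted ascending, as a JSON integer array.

[1,5,5,10,10,11,11,16,16]

Per-enzyme occurrences:
  LmaVI (GTCCTA, off=6): starts [7, 23, 34, 49] → cuts [13, 29, 40, 55]
  TgoIII (TGGTCC, off=5): starts [13, 40] → cuts [18, 45]
  HnxVI (GGCC, off=0): starts [19, 66, 82] → cuts [19, 66, 82]

All cut coordinates (distinct, sorted): [13, 18, 19, 29, 40, 45, 55, 66, 82]

Fragments:
  13→18: 5 bp
  18→19: 1 bp
  19→29: 10 bp
  29→40: 11 bp
  40→45: 5 bp
  45→55: 10 bp
  55→66: 11 bp
  66→82: 16 bp
  82→13 (wrap): 85-82+13 = 16 bp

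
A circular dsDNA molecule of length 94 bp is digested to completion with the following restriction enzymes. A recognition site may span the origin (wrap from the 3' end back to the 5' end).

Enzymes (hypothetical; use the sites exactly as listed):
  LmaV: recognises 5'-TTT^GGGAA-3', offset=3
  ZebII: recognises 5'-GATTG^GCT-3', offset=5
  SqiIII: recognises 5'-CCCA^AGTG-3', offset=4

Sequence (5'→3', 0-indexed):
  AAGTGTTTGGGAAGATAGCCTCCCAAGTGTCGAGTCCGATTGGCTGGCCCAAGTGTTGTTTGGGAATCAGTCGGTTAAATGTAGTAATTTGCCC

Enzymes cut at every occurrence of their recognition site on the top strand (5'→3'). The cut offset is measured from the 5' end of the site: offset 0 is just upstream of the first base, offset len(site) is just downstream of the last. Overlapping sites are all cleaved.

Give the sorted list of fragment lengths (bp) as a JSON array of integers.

[7,9,10,17,17,34]

Scan for sites:
  LmaV (TTTGGGAA, off=3): starts [5, 58] → cuts [8, 61]
  ZebII (GATTGGCT, off=5): starts [37] → cuts [42]
  SqiIII (CCCAAGTG, off=4): starts [21, 47, 91] → cuts [1, 25, 51]

All cut coordinates (distinct, sorted): [1, 8, 25, 42, 51, 61]

Fragments:
  1→8: 7 bp
  8→25: 17 bp
  25→42: 17 bp
  42→51: 9 bp
  51→61: 10 bp
  61→1 (wrap): 94-61+1 = 34 bp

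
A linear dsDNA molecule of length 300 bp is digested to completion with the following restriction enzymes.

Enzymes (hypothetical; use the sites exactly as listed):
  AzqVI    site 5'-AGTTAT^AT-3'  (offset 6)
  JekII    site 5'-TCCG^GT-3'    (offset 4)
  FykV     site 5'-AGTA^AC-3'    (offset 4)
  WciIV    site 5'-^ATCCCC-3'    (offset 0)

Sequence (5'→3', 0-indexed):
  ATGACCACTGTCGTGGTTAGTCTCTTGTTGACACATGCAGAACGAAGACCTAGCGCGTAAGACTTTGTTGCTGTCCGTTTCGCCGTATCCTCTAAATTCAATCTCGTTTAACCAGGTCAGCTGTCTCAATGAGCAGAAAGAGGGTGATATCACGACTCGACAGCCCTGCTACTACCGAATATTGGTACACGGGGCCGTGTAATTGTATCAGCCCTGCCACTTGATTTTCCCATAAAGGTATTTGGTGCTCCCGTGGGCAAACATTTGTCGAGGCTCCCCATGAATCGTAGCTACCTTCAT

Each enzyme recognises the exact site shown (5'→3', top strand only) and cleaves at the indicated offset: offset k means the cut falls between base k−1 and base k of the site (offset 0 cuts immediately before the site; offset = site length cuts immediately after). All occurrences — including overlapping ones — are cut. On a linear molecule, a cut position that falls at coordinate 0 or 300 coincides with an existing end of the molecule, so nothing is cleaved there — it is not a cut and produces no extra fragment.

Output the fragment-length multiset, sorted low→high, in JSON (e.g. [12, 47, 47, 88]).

[300]

Scan for sites:
  AzqVI (AGTTATAT, off=6): no sites
  JekII (TCCGGT, off=4): no sites
  FykV (AGTAAC, off=4): no sites
  WciIV (ATCCCC, off=0): no sites

Pooled cuts: ∅

Fragment lengths:
  no cuts → one linear fragment of 300 bp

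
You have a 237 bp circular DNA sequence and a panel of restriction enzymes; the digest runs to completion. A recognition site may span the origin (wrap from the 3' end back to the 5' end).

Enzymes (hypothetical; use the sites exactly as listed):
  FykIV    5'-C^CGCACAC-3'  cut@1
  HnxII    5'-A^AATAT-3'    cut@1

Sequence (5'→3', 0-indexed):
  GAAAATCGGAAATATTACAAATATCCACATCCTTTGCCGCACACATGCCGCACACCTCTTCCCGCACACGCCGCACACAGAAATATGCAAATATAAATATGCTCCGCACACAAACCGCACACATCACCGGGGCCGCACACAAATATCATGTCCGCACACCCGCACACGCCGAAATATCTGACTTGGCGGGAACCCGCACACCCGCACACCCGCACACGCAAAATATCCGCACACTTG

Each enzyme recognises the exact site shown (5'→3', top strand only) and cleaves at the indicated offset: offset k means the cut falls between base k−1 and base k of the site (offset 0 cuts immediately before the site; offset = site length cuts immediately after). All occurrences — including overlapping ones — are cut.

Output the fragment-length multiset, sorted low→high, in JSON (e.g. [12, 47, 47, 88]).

Scan for sites:
  FykIV CCGCACAC/1: at [36, 47, 61, 70, 103, 114, 132, 151, 159, 193, 201, 209, 226] ⇒ [37, 48, 62, 71, 104, 115, 133, 152, 160, 194, 202, 210, 227]
  HnxII AAATAT/1: at [9, 18, 80, 88, 94, 140, 171, 220] ⇒ [10, 19, 81, 89, 95, 141, 172, 221]

All cut coordinates (distinct, sorted): [10, 19, 37, 48, 62, 71, 81, 89, 95, 104, 115, 133, 141, 152, 160, 172, 194, 202, 210, 221, 227]

Fragment lengths:
  10→19: 9 bp
  19→37: 18 bp
  37→48: 11 bp
  48→62: 14 bp
  62→71: 9 bp
  71→81: 10 bp
  81→89: 8 bp
  89→95: 6 bp
  95→104: 9 bp
  104→115: 11 bp
  115→133: 18 bp
  133→141: 8 bp
  141→152: 11 bp
  152→160: 8 bp
  160→172: 12 bp
  172→194: 22 bp
  194→202: 8 bp
  202→210: 8 bp
  210→221: 11 bp
  221→227: 6 bp
  227→10 (wrap): 237-227+10 = 20 bp

[6,6,8,8,8,8,8,9,9,9,10,11,11,11,11,12,14,18,18,20,22]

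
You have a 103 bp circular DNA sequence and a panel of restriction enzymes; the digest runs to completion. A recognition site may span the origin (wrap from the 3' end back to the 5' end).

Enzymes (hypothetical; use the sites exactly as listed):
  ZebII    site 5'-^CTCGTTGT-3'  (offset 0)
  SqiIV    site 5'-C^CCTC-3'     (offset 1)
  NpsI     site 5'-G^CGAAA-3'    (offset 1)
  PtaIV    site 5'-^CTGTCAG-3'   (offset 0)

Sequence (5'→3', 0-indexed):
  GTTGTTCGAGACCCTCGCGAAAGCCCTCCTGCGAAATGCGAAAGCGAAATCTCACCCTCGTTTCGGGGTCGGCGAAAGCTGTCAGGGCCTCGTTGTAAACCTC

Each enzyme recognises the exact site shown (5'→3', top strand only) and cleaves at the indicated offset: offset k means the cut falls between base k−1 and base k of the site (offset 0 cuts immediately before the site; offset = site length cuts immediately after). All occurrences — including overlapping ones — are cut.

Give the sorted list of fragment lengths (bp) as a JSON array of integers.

Scan for sites:
  ZebII (CTCGTTGT, off=0): starts [88, 100] → cuts [88, 100]
  SqiIV (CCCTC, off=1): starts [11, 23, 54] → cuts [12, 24, 55]
  NpsI (GCGAAA, off=1): starts [16, 30, 37, 43, 71] → cuts [17, 31, 38, 44, 72]
  PtaIV (CTGTCAG, off=0): starts [78] → cuts [78]

Pooled cuts: [12, 17, 24, 31, 38, 44, 55, 72, 78, 88, 100]

Fragments:
  12→17: 5 bp
  17→24: 7 bp
  24→31: 7 bp
  31→38: 7 bp
  38→44: 6 bp
  44→55: 11 bp
  55→72: 17 bp
  72→78: 6 bp
  78→88: 10 bp
  88→100: 12 bp
  100→12 (wrap): 103-100+12 = 15 bp

[5,6,6,7,7,7,10,11,12,15,17]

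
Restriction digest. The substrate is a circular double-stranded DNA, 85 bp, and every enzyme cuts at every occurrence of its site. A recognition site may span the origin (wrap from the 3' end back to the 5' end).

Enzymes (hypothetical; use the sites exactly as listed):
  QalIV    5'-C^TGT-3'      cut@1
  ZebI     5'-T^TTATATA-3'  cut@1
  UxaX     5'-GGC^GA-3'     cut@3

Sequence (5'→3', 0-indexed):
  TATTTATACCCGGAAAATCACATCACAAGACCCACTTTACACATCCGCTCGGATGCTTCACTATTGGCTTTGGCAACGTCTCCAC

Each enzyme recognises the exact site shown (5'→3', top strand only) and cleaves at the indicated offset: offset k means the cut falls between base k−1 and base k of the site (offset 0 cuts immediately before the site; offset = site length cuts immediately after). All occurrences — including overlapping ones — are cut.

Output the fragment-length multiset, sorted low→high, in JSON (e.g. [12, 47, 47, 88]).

Site scan:
  QalIV (CTGT, off=1): no sites
  ZebI (TTTATATA, off=1): no sites
  UxaX (GGCGA, off=3): no sites

Pooled cuts: ∅

Fragments:
  no cuts → one circular fragment of 85 bp

[85]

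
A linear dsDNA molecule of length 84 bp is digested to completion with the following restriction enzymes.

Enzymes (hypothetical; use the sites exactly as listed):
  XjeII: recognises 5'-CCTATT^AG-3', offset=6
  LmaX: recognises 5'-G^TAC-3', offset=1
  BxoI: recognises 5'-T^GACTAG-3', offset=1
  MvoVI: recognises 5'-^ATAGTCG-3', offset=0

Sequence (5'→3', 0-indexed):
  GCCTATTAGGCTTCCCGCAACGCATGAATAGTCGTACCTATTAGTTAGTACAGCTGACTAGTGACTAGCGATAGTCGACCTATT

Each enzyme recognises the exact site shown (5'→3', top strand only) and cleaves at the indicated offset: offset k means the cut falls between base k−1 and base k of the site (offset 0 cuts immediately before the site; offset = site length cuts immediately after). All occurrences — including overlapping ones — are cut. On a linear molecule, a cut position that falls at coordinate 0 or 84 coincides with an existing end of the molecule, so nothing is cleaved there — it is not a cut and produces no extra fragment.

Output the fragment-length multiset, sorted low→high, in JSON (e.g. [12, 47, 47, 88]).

[6,7,7,7,7,8,8,14,20]

Scan for sites:
  XjeII CCTATTAG/6: at [1, 36] ⇒ [7, 42]
  LmaX GTAC/1: at [33, 47] ⇒ [34, 48]
  BxoI TGACTAG/1: at [54, 61] ⇒ [55, 62]
  MvoVI ATAGTCG/0: at [27, 70] ⇒ [27, 70]

Pooled cuts: [7, 27, 34, 42, 48, 55, 62, 70]

Fragment lengths:
  [0,7): 7 bp
  [7,27): 20 bp
  [27,34): 7 bp
  [34,42): 8 bp
  [42,48): 6 bp
  [48,55): 7 bp
  [55,62): 7 bp
  [62,70): 8 bp
  [70,84): 14 bp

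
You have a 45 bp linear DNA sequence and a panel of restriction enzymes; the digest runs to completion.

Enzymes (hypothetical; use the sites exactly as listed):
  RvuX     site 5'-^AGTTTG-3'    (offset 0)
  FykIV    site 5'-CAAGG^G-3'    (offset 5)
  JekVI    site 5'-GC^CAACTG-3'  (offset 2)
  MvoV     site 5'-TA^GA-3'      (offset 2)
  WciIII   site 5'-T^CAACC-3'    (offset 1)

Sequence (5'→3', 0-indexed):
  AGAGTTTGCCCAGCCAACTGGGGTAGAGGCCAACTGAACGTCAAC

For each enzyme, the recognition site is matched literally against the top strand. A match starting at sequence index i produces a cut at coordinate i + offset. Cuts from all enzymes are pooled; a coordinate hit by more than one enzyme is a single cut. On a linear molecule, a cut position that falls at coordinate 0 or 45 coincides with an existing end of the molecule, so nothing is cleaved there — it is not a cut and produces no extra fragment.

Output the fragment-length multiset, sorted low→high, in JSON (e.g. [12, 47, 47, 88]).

Per-enzyme occurrences:
  RvuX (AGTTTG, off=0): starts [2] → cuts [2]
  FykIV (CAAGGG, off=5): no sites
  JekVI (GCCAACTG, off=2): starts [12, 28] → cuts [14, 30]
  MvoV (TAGA, off=2): starts [23] → cuts [25]
  WciIII (TCAACC, off=1): no sites

Pooled cuts: [2, 14, 25, 30]

Fragments:
  [0,2): 2 bp
  [2,14): 12 bp
  [14,25): 11 bp
  [25,30): 5 bp
  [30,45): 15 bp

[2,5,11,12,15]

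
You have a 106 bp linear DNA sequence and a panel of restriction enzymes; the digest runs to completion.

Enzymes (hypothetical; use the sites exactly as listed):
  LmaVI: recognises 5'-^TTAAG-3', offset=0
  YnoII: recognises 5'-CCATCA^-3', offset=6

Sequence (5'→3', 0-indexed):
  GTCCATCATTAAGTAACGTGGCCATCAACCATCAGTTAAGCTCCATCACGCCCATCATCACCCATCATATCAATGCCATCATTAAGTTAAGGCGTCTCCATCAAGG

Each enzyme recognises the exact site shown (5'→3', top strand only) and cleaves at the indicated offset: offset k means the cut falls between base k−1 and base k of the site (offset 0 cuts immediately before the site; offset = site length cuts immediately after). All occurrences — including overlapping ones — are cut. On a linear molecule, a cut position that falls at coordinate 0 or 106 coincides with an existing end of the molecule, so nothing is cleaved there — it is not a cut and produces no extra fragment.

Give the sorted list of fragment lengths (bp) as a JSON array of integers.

[1,3,5,7,8,9,10,13,14,17,19]

Scan for sites:
  LmaVI TTAAG/0: at [8, 35, 81, 86] ⇒ [8, 35, 81, 86]
  YnoII CCATCA/6: at [2, 21, 28, 42, 51, 61, 75, 97] ⇒ [8, 27, 34, 48, 57, 67, 81, 103]

Pooled cuts: [8, 27, 34, 35, 48, 57, 67, 81, 86, 103]

Fragment lengths:
  [0,8): 8 bp
  [8,27): 19 bp
  [27,34): 7 bp
  [34,35): 1 bp
  [35,48): 13 bp
  [48,57): 9 bp
  [57,67): 10 bp
  [67,81): 14 bp
  [81,86): 5 bp
  [86,103): 17 bp
  [103,106): 3 bp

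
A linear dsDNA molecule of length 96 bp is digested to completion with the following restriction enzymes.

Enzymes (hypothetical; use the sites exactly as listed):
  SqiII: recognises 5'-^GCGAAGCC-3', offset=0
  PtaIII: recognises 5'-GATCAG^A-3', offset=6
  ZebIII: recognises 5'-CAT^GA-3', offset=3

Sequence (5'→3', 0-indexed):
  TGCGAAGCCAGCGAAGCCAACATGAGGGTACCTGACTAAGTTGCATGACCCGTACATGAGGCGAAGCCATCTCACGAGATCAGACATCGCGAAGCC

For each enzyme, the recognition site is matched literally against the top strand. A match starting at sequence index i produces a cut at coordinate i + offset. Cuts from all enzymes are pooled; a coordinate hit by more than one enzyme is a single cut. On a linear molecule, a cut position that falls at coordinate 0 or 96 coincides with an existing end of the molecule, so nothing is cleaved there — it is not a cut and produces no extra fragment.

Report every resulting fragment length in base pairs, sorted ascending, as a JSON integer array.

Scan for sites:
  SqiII (GCGAAGCC, off=0): starts [1, 10, 60, 88] → cuts [1, 10, 60, 88]
  PtaIII (GATCAGA, off=6): starts [77] → cuts [83]
  ZebIII (CATGA, off=3): starts [20, 43, 54] → cuts [23, 46, 57]

All cut coordinates (distinct, sorted): [1, 10, 23, 46, 57, 60, 83, 88]

Fragments:
  [0,1): 1 bp
  [1,10): 9 bp
  [10,23): 13 bp
  [23,46): 23 bp
  [46,57): 11 bp
  [57,60): 3 bp
  [60,83): 23 bp
  [83,88): 5 bp
  [88,96): 8 bp

[1,3,5,8,9,11,13,23,23]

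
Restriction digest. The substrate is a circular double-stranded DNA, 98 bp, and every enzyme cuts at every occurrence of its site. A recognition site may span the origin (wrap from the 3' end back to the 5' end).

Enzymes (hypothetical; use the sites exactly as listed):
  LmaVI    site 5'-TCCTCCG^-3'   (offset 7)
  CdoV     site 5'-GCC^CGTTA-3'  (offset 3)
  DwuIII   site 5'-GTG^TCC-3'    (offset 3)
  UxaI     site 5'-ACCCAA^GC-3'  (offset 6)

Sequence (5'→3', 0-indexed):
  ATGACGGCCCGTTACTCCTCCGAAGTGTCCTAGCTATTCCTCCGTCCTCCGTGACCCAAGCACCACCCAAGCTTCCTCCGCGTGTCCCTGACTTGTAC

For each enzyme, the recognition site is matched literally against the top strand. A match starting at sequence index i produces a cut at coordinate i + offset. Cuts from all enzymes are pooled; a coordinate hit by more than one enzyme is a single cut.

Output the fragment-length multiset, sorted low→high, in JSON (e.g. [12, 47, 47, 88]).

Per-enzyme occurrences:
  LmaVI (TCCTCCG, off=7): starts [15, 37, 44, 73] → cuts [22, 44, 51, 80]
  CdoV (GCCCGTTA, off=3): starts [6] → cuts [9]
  DwuIII (GTGTCC, off=3): starts [24, 81] → cuts [27, 84]
  UxaI (ACCCAAGC, off=6): starts [53, 64] → cuts [59, 70]

Pooled cuts: [9, 22, 27, 44, 51, 59, 70, 80, 84]

Fragment lengths:
  9→22: 13 bp
  22→27: 5 bp
  27→44: 17 bp
  44→51: 7 bp
  51→59: 8 bp
  59→70: 11 bp
  70→80: 10 bp
  80→84: 4 bp
  84→9 (wrap): 98-84+9 = 23 bp

[4,5,7,8,10,11,13,17,23]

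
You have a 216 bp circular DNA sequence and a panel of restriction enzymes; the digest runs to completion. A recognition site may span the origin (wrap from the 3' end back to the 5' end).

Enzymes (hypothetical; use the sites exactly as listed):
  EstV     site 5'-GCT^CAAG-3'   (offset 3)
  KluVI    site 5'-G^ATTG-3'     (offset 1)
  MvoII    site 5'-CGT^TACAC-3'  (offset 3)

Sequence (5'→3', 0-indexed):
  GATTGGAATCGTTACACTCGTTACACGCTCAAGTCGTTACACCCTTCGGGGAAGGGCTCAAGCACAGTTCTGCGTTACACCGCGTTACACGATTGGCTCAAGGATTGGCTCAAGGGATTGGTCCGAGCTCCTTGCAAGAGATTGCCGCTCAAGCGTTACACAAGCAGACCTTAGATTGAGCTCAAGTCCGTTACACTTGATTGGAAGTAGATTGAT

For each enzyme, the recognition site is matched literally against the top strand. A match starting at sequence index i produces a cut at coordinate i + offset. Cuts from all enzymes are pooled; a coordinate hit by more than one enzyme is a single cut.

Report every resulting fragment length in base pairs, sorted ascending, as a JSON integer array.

Per-enzyme occurrences:
  EstV GCTCAAG/3: at [26, 55, 95, 107, 146, 179] ⇒ [29, 58, 98, 110, 149, 182]
  KluVI GATTG/1: at [0, 90, 102, 115, 139, 173, 198, 209] ⇒ [1, 91, 103, 116, 140, 174, 199, 210]
  MvoII CGTTACAC/3: at [9, 18, 34, 72, 82, 153, 188] ⇒ [12, 21, 37, 75, 85, 156, 191]

All cut coordinates (distinct, sorted): [1, 12, 21, 29, 37, 58, 75, 85, 91, 98, 103, 110, 116, 140, 149, 156, 174, 182, 191, 199, 210]

Fragment lengths:
  1→12: 11 bp
  12→21: 9 bp
  21→29: 8 bp
  29→37: 8 bp
  37→58: 21 bp
  58→75: 17 bp
  75→85: 10 bp
  85→91: 6 bp
  91→98: 7 bp
  98→103: 5 bp
  103→110: 7 bp
  110→116: 6 bp
  116→140: 24 bp
  140→149: 9 bp
  149→156: 7 bp
  156→174: 18 bp
  174→182: 8 bp
  182→191: 9 bp
  191→199: 8 bp
  199→210: 11 bp
  210→1 (wrap): 216-210+1 = 7 bp

[5,6,6,7,7,7,7,8,8,8,8,9,9,9,10,11,11,17,18,21,24]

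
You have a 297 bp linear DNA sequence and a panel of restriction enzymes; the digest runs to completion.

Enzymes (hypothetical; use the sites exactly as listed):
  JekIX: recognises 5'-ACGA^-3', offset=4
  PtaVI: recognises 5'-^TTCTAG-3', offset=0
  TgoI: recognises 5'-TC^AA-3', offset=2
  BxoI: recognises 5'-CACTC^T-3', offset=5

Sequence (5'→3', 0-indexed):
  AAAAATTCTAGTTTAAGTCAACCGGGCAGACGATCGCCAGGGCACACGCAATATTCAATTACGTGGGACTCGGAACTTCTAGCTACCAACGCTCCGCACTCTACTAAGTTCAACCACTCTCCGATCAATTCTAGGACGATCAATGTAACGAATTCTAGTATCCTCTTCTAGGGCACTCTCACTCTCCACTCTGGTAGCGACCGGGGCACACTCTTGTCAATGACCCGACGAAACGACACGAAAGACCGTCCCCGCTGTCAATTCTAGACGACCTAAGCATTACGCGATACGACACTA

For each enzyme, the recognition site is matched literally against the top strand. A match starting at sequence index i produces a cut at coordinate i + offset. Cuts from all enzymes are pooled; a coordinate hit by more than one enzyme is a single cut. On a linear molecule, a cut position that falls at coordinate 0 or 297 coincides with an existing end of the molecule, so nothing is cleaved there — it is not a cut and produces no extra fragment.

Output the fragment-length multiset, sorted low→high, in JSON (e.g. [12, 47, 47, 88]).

[1,2,2,2,5,5,5,5,5,6,7,7,8,10,10,10,11,13,13,13,14,14,18,20,21,22,23,25]

Per-enzyme occurrences:
  JekIX (ACGA, off=4): starts [29, 135, 147, 227, 232, 237, 267, 288] → cuts [33, 139, 151, 231, 236, 241, 271, 292]
  PtaVI (TTCTAG, off=0): starts [5, 76, 128, 152, 165, 261] → cuts [5, 76, 128, 152, 165, 261]
  TgoI (TCAA, off=2): starts [17, 54, 109, 124, 139, 216, 257] → cuts [19, 56, 111, 126, 141, 218, 259]
  BxoI (CACTCT, off=5): starts [96, 114, 173, 179, 186, 208] → cuts [101, 119, 178, 184, 191, 213]

All cut coordinates (distinct, sorted): [5, 19, 33, 56, 76, 101, 111, 119, 126, 128, 139, 141, 151, 152, 165, 178, 184, 191, 213, 218, 231, 236, 241, 259, 261, 271, 292]

Fragments:
  [0,5): 5 bp
  [5,19): 14 bp
  [19,33): 14 bp
  [33,56): 23 bp
  [56,76): 20 bp
  [76,101): 25 bp
  [101,111): 10 bp
  [111,119): 8 bp
  [119,126): 7 bp
  [126,128): 2 bp
  [128,139): 11 bp
  [139,141): 2 bp
  [141,151): 10 bp
  [151,152): 1 bp
  [152,165): 13 bp
  [165,178): 13 bp
  [178,184): 6 bp
  [184,191): 7 bp
  [191,213): 22 bp
  [213,218): 5 bp
  [218,231): 13 bp
  [231,236): 5 bp
  [236,241): 5 bp
  [241,259): 18 bp
  [259,261): 2 bp
  [261,271): 10 bp
  [271,292): 21 bp
  [292,297): 5 bp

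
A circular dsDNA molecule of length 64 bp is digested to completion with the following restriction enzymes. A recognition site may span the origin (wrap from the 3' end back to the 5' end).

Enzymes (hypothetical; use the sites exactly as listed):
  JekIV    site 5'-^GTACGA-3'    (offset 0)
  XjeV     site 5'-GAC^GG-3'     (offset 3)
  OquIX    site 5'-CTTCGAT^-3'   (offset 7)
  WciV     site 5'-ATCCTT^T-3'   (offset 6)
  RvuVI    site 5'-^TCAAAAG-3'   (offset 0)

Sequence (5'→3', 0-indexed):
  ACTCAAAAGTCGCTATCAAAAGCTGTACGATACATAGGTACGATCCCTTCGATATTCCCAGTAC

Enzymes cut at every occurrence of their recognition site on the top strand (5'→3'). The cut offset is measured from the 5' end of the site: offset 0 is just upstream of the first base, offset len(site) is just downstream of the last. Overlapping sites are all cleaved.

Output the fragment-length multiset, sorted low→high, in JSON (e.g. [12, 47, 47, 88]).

Site scan:
  JekIV (GTACGA, off=0): starts [24, 37] → cuts [24, 37]
  XjeV (GACGG, off=3): no sites
  OquIX (CTTCGAT, off=7): starts [46] → cuts [53]
  WciV (ATCCTTT, off=6): no sites
  RvuVI (TCAAAAG, off=0): starts [2, 15] → cuts [2, 15]

All cut coordinates (distinct, sorted): [2, 15, 24, 37, 53]

Fragment lengths:
  2→15: 13 bp
  15→24: 9 bp
  24→37: 13 bp
  37→53: 16 bp
  53→2 (wrap): 64-53+2 = 13 bp

[9,13,13,13,16]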